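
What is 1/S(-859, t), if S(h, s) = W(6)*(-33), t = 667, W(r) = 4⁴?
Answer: -1/8448 ≈ -0.00011837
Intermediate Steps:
W(r) = 256
S(h, s) = -8448 (S(h, s) = 256*(-33) = -8448)
1/S(-859, t) = 1/(-8448) = -1/8448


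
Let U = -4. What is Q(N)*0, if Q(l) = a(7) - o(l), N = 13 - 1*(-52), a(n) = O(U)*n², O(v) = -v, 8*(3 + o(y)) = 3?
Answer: 0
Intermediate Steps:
o(y) = -21/8 (o(y) = -3 + (⅛)*3 = -3 + 3/8 = -21/8)
a(n) = 4*n² (a(n) = (-1*(-4))*n² = 4*n²)
N = 65 (N = 13 + 52 = 65)
Q(l) = 1589/8 (Q(l) = 4*7² - 1*(-21/8) = 4*49 + 21/8 = 196 + 21/8 = 1589/8)
Q(N)*0 = (1589/8)*0 = 0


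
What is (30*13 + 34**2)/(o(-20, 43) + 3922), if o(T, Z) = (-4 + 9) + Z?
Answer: 773/1985 ≈ 0.38942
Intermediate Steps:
o(T, Z) = 5 + Z
(30*13 + 34**2)/(o(-20, 43) + 3922) = (30*13 + 34**2)/((5 + 43) + 3922) = (390 + 1156)/(48 + 3922) = 1546/3970 = 1546*(1/3970) = 773/1985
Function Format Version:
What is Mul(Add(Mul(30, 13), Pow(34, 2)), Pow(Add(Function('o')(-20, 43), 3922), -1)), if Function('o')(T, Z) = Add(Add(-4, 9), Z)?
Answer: Rational(773, 1985) ≈ 0.38942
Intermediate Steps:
Function('o')(T, Z) = Add(5, Z)
Mul(Add(Mul(30, 13), Pow(34, 2)), Pow(Add(Function('o')(-20, 43), 3922), -1)) = Mul(Add(Mul(30, 13), Pow(34, 2)), Pow(Add(Add(5, 43), 3922), -1)) = Mul(Add(390, 1156), Pow(Add(48, 3922), -1)) = Mul(1546, Pow(3970, -1)) = Mul(1546, Rational(1, 3970)) = Rational(773, 1985)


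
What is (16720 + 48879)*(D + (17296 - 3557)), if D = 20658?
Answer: 2256408803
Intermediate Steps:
(16720 + 48879)*(D + (17296 - 3557)) = (16720 + 48879)*(20658 + (17296 - 3557)) = 65599*(20658 + 13739) = 65599*34397 = 2256408803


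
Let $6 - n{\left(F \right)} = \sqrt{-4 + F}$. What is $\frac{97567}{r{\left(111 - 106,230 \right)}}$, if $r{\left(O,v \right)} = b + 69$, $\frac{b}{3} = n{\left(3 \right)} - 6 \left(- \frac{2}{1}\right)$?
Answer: $\frac{4000247}{5046} + \frac{97567 i}{5046} \approx 792.76 + 19.336 i$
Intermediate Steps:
$n{\left(F \right)} = 6 - \sqrt{-4 + F}$
$b = 54 - 3 i$ ($b = 3 \left(\left(6 - \sqrt{-4 + 3}\right) - 6 \left(- \frac{2}{1}\right)\right) = 3 \left(\left(6 - \sqrt{-1}\right) - 6 \left(\left(-2\right) 1\right)\right) = 3 \left(\left(6 - i\right) - -12\right) = 3 \left(\left(6 - i\right) + 12\right) = 3 \left(18 - i\right) = 54 - 3 i \approx 54.0 - 3.0 i$)
$r{\left(O,v \right)} = 123 - 3 i$ ($r{\left(O,v \right)} = \left(54 - 3 i\right) + 69 = 123 - 3 i$)
$\frac{97567}{r{\left(111 - 106,230 \right)}} = \frac{97567}{123 - 3 i} = 97567 \frac{123 + 3 i}{15138} = \frac{97567 \left(123 + 3 i\right)}{15138}$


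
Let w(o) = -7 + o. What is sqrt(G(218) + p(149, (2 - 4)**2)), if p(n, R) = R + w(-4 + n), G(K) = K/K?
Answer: sqrt(143) ≈ 11.958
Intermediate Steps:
G(K) = 1
p(n, R) = -11 + R + n (p(n, R) = R + (-7 + (-4 + n)) = R + (-11 + n) = -11 + R + n)
sqrt(G(218) + p(149, (2 - 4)**2)) = sqrt(1 + (-11 + (2 - 4)**2 + 149)) = sqrt(1 + (-11 + (-2)**2 + 149)) = sqrt(1 + (-11 + 4 + 149)) = sqrt(1 + 142) = sqrt(143)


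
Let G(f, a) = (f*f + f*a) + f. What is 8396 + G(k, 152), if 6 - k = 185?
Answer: 13050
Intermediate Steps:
k = -179 (k = 6 - 1*185 = 6 - 185 = -179)
G(f, a) = f + f² + a*f (G(f, a) = (f² + a*f) + f = f + f² + a*f)
8396 + G(k, 152) = 8396 - 179*(1 + 152 - 179) = 8396 - 179*(-26) = 8396 + 4654 = 13050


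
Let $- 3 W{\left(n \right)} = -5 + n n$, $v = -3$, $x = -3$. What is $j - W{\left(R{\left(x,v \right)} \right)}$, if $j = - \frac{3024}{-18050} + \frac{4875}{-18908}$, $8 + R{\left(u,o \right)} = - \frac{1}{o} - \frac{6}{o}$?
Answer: $\frac{41221291367}{4607406900} \approx 8.9467$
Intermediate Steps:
$R{\left(u,o \right)} = -8 - \frac{7}{o}$
$j = - \frac{15407979}{170644700}$ ($j = \left(-3024\right) \left(- \frac{1}{18050}\right) + 4875 \left(- \frac{1}{18908}\right) = \frac{1512}{9025} - \frac{4875}{18908} = - \frac{15407979}{170644700} \approx -0.090293$)
$W{\left(n \right)} = \frac{5}{3} - \frac{n^{2}}{3}$ ($W{\left(n \right)} = - \frac{-5 + n n}{3} = - \frac{-5 + n^{2}}{3} = \frac{5}{3} - \frac{n^{2}}{3}$)
$j - W{\left(R{\left(x,v \right)} \right)} = - \frac{15407979}{170644700} - \left(\frac{5}{3} - \frac{\left(-8 - \frac{7}{-3}\right)^{2}}{3}\right) = - \frac{15407979}{170644700} - \left(\frac{5}{3} - \frac{\left(-8 - - \frac{7}{3}\right)^{2}}{3}\right) = - \frac{15407979}{170644700} - \left(\frac{5}{3} - \frac{\left(-8 + \frac{7}{3}\right)^{2}}{3}\right) = - \frac{15407979}{170644700} - \left(\frac{5}{3} - \frac{\left(- \frac{17}{3}\right)^{2}}{3}\right) = - \frac{15407979}{170644700} - \left(\frac{5}{3} - \frac{289}{27}\right) = - \frac{15407979}{170644700} - - \frac{244}{27} = - \frac{15407979}{170644700} + \frac{244}{27} = \frac{41221291367}{4607406900}$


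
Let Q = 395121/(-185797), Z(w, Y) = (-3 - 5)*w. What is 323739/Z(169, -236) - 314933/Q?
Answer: 6075575388241/41092584 ≈ 1.4785e+5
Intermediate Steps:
Z(w, Y) = -8*w
Q = -395121/185797 (Q = 395121*(-1/185797) = -395121/185797 ≈ -2.1266)
323739/Z(169, -236) - 314933/Q = 323739/((-8*169)) - 314933/(-395121/185797) = 323739/(-1352) - 314933*(-185797/395121) = 323739*(-1/1352) + 58513606601/395121 = -24903/104 + 58513606601/395121 = 6075575388241/41092584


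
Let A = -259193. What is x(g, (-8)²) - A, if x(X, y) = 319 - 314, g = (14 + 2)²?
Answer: 259198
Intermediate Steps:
g = 256 (g = 16² = 256)
x(X, y) = 5
x(g, (-8)²) - A = 5 - 1*(-259193) = 5 + 259193 = 259198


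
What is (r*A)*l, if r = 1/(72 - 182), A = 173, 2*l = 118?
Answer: -10207/110 ≈ -92.791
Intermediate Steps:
l = 59 (l = (½)*118 = 59)
r = -1/110 (r = 1/(-110) = -1/110 ≈ -0.0090909)
(r*A)*l = -1/110*173*59 = -173/110*59 = -10207/110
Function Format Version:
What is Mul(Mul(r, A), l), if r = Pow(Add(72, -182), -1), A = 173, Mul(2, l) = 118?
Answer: Rational(-10207, 110) ≈ -92.791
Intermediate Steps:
l = 59 (l = Mul(Rational(1, 2), 118) = 59)
r = Rational(-1, 110) (r = Pow(-110, -1) = Rational(-1, 110) ≈ -0.0090909)
Mul(Mul(r, A), l) = Mul(Mul(Rational(-1, 110), 173), 59) = Mul(Rational(-173, 110), 59) = Rational(-10207, 110)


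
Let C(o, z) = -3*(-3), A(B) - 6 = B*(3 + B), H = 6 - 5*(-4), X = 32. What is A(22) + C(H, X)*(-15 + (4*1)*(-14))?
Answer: -83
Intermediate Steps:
H = 26 (H = 6 + 20 = 26)
A(B) = 6 + B*(3 + B)
C(o, z) = 9
A(22) + C(H, X)*(-15 + (4*1)*(-14)) = (6 + 22² + 3*22) + 9*(-15 + (4*1)*(-14)) = (6 + 484 + 66) + 9*(-15 + 4*(-14)) = 556 + 9*(-15 - 56) = 556 + 9*(-71) = 556 - 639 = -83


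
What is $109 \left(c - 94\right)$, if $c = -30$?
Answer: $-13516$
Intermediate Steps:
$109 \left(c - 94\right) = 109 \left(-30 - 94\right) = 109 \left(-124\right) = -13516$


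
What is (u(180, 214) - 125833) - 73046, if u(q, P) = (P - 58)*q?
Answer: -170799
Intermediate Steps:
u(q, P) = q*(-58 + P) (u(q, P) = (-58 + P)*q = q*(-58 + P))
(u(180, 214) - 125833) - 73046 = (180*(-58 + 214) - 125833) - 73046 = (180*156 - 125833) - 73046 = (28080 - 125833) - 73046 = -97753 - 73046 = -170799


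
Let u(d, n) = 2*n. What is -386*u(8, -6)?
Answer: 4632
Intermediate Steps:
-386*u(8, -6) = -772*(-6) = -386*(-12) = 4632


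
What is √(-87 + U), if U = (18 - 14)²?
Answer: I*√71 ≈ 8.4261*I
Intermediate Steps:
U = 16 (U = 4² = 16)
√(-87 + U) = √(-87 + 16) = √(-71) = I*√71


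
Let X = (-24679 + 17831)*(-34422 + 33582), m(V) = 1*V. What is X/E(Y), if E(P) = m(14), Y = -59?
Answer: 410880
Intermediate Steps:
m(V) = V
E(P) = 14
X = 5752320 (X = -6848*(-840) = 5752320)
X/E(Y) = 5752320/14 = 5752320*(1/14) = 410880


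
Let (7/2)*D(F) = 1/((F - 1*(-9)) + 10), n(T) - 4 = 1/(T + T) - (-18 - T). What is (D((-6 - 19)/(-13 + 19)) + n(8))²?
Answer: 89913021025/99361024 ≈ 904.91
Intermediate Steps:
n(T) = 22 + T + 1/(2*T) (n(T) = 4 + (1/(T + T) - (-18 - T)) = 4 + (1/(2*T) + (18 + T)) = 4 + (18 + T + 1/(2*T)) = 22 + T + 1/(2*T))
D(F) = 2/(7*(19 + F)) (D(F) = 2/(7*((F - 1*(-9)) + 10)) = 2/(7*((F + 9) + 10)) = 2/(7*((9 + F) + 10)) = 2/(7*(19 + F)))
(D((-6 - 19)/(-13 + 19)) + n(8))² = (2/(7*(19 + (-6 - 19)/(-13 + 19))) + (22 + 8 + (½)/8))² = (2/(7*(19 - 25/6)) + (22 + 8 + (½)*(⅛)))² = (2/(7*(19 - 25*⅙)) + (22 + 8 + 1/16))² = (2/(7*(19 - 25/6)) + 481/16)² = (2/(7*(89/6)) + 481/16)² = ((2/7)*(6/89) + 481/16)² = (12/623 + 481/16)² = (299855/9968)² = 89913021025/99361024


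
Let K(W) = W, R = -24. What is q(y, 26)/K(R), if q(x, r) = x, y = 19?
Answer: -19/24 ≈ -0.79167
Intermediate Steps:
q(y, 26)/K(R) = 19/(-24) = 19*(-1/24) = -19/24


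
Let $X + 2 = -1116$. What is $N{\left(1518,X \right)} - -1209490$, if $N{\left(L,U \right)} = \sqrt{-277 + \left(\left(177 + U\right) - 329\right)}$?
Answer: $1209490 + i \sqrt{1547} \approx 1.2095 \cdot 10^{6} + 39.332 i$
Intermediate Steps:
$X = -1118$ ($X = -2 - 1116 = -1118$)
$N{\left(L,U \right)} = \sqrt{-429 + U}$ ($N{\left(L,U \right)} = \sqrt{-277 + \left(-152 + U\right)} = \sqrt{-429 + U}$)
$N{\left(1518,X \right)} - -1209490 = \sqrt{-429 - 1118} - -1209490 = \sqrt{-1547} + 1209490 = i \sqrt{1547} + 1209490 = 1209490 + i \sqrt{1547}$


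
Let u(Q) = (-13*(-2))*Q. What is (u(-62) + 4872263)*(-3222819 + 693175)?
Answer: -12321013078244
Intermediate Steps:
u(Q) = 26*Q
(u(-62) + 4872263)*(-3222819 + 693175) = (26*(-62) + 4872263)*(-3222819 + 693175) = (-1612 + 4872263)*(-2529644) = 4870651*(-2529644) = -12321013078244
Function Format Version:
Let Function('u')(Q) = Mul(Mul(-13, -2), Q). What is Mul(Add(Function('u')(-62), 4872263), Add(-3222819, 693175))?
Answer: -12321013078244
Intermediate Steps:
Function('u')(Q) = Mul(26, Q)
Mul(Add(Function('u')(-62), 4872263), Add(-3222819, 693175)) = Mul(Add(Mul(26, -62), 4872263), Add(-3222819, 693175)) = Mul(Add(-1612, 4872263), -2529644) = Mul(4870651, -2529644) = -12321013078244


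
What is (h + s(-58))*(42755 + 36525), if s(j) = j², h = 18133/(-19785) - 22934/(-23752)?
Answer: 3133301667940228/11748333 ≈ 2.6670e+8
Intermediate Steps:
h = 11527087/234966660 (h = 18133*(-1/19785) - 22934*(-1/23752) = -18133/19785 + 11467/11876 = 11527087/234966660 ≈ 0.049058)
(h + s(-58))*(42755 + 36525) = (11527087/234966660 + (-58)²)*(42755 + 36525) = (11527087/234966660 + 3364)*79280 = (790439371327/234966660)*79280 = 3133301667940228/11748333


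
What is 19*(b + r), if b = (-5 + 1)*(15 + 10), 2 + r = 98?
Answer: -76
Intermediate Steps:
r = 96 (r = -2 + 98 = 96)
b = -100 (b = -4*25 = -100)
19*(b + r) = 19*(-100 + 96) = 19*(-4) = -76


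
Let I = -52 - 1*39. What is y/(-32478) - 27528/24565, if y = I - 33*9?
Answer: -442261582/398911035 ≈ -1.1087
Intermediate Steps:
I = -91 (I = -52 - 39 = -91)
y = -388 (y = -91 - 33*9 = -91 - 297 = -388)
y/(-32478) - 27528/24565 = -388/(-32478) - 27528/24565 = -388*(-1/32478) - 27528*1/24565 = 194/16239 - 27528/24565 = -442261582/398911035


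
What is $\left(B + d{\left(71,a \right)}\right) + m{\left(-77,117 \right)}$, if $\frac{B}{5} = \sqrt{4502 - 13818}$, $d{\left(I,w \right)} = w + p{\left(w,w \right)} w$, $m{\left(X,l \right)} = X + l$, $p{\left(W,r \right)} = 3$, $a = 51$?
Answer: $244 + 10 i \sqrt{2329} \approx 244.0 + 482.6 i$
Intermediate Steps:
$d{\left(I,w \right)} = 4 w$ ($d{\left(I,w \right)} = w + 3 w = 4 w$)
$B = 10 i \sqrt{2329}$ ($B = 5 \sqrt{4502 - 13818} = 5 \sqrt{-9316} = 5 \cdot 2 i \sqrt{2329} = 10 i \sqrt{2329} \approx 482.6 i$)
$\left(B + d{\left(71,a \right)}\right) + m{\left(-77,117 \right)} = \left(10 i \sqrt{2329} + 4 \cdot 51\right) + \left(-77 + 117\right) = \left(10 i \sqrt{2329} + 204\right) + 40 = \left(204 + 10 i \sqrt{2329}\right) + 40 = 244 + 10 i \sqrt{2329}$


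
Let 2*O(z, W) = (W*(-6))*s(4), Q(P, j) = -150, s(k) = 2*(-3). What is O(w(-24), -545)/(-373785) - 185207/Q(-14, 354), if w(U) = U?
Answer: 4615271333/3737850 ≈ 1234.7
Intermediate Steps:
s(k) = -6
O(z, W) = 18*W (O(z, W) = ((W*(-6))*(-6))/2 = (-6*W*(-6))/2 = (36*W)/2 = 18*W)
O(w(-24), -545)/(-373785) - 185207/Q(-14, 354) = (18*(-545))/(-373785) - 185207/(-150) = -9810*(-1/373785) - 185207*(-1/150) = 654/24919 + 185207/150 = 4615271333/3737850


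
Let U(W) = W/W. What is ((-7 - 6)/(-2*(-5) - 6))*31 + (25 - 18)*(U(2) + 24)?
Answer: 297/4 ≈ 74.250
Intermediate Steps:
U(W) = 1
((-7 - 6)/(-2*(-5) - 6))*31 + (25 - 18)*(U(2) + 24) = ((-7 - 6)/(-2*(-5) - 6))*31 + (25 - 18)*(1 + 24) = -13/(10 - 6)*31 + 7*25 = -13/4*31 + 175 = -403/4 + 175 = 297/4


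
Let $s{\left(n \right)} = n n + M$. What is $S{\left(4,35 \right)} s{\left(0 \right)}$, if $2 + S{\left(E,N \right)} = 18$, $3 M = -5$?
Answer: $- \frac{80}{3} \approx -26.667$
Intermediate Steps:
$M = - \frac{5}{3}$ ($M = \frac{1}{3} \left(-5\right) = - \frac{5}{3} \approx -1.6667$)
$S{\left(E,N \right)} = 16$ ($S{\left(E,N \right)} = -2 + 18 = 16$)
$s{\left(n \right)} = - \frac{5}{3} + n^{2}$ ($s{\left(n \right)} = n n - \frac{5}{3} = n^{2} - \frac{5}{3} = - \frac{5}{3} + n^{2}$)
$S{\left(4,35 \right)} s{\left(0 \right)} = 16 \left(- \frac{5}{3} + 0^{2}\right) = 16 \left(- \frac{5}{3} + 0\right) = 16 \left(- \frac{5}{3}\right) = - \frac{80}{3}$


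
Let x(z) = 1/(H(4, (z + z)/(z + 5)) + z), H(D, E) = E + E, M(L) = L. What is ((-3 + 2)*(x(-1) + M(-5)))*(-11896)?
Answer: -65428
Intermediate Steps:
H(D, E) = 2*E
x(z) = 1/(z + 4*z/(5 + z)) (x(z) = 1/(2*((z + z)/(z + 5)) + z) = 1/(2*((2*z)/(5 + z)) + z) = 1/(2*(2*z/(5 + z)) + z) = 1/(4*z/(5 + z) + z) = 1/(z + 4*z/(5 + z)))
((-3 + 2)*(x(-1) + M(-5)))*(-11896) = ((-3 + 2)*((5 - 1)/((-1)*(9 - 1)) - 5))*(-11896) = -(-1*4/8 - 5)*(-11896) = -(-1*⅛*4 - 5)*(-11896) = -(-½ - 5)*(-11896) = -1*(-11/2)*(-11896) = (11/2)*(-11896) = -65428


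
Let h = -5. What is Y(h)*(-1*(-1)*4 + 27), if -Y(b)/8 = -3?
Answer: 744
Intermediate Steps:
Y(b) = 24 (Y(b) = -8*(-3) = 24)
Y(h)*(-1*(-1)*4 + 27) = 24*(-1*(-1)*4 + 27) = 24*(1*4 + 27) = 24*(4 + 27) = 24*31 = 744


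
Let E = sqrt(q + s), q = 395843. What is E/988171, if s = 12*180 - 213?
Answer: sqrt(397790)/988171 ≈ 0.00063826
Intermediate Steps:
s = 1947 (s = 2160 - 213 = 1947)
E = sqrt(397790) (E = sqrt(395843 + 1947) = sqrt(397790) ≈ 630.71)
E/988171 = sqrt(397790)/988171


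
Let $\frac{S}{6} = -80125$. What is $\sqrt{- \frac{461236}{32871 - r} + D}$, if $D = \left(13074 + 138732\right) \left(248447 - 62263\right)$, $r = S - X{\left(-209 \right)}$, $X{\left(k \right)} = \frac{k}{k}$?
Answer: $\frac{\sqrt{1864054206377255643986}}{256811} \approx 1.6812 \cdot 10^{5}$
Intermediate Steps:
$S = -480750$ ($S = 6 \left(-80125\right) = -480750$)
$X{\left(k \right)} = 1$
$r = -480751$ ($r = -480750 - 1 = -480751$)
$D = 28263848304$ ($D = 151806 \cdot 186184 = 28263848304$)
$\sqrt{- \frac{461236}{32871 - r} + D} = \sqrt{- \frac{461236}{32871 - -480751} + 28263848304} = \sqrt{- \frac{461236}{32871 + 480751} + 28263848304} = \sqrt{- \frac{461236}{513622} + 28263848304} = \sqrt{\left(-461236\right) \frac{1}{513622} + 28263848304} = \sqrt{- \frac{230618}{256811} + 28263848304} = \sqrt{\frac{7258467146567926}{256811}} = \frac{\sqrt{1864054206377255643986}}{256811}$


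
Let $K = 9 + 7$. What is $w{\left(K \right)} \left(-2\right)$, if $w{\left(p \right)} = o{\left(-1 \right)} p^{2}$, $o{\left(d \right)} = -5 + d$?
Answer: $3072$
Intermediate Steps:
$K = 16$
$w{\left(p \right)} = - 6 p^{2}$ ($w{\left(p \right)} = \left(-5 - 1\right) p^{2} = - 6 p^{2}$)
$w{\left(K \right)} \left(-2\right) = - 6 \cdot 16^{2} \left(-2\right) = \left(-6\right) 256 \left(-2\right) = \left(-1536\right) \left(-2\right) = 3072$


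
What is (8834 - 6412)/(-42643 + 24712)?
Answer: -2422/17931 ≈ -0.13507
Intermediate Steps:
(8834 - 6412)/(-42643 + 24712) = 2422/(-17931) = 2422*(-1/17931) = -2422/17931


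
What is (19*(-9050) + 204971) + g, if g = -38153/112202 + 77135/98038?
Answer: 90809471204663/2750014919 ≈ 33021.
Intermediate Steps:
g = 1228564364/2750014919 (g = -38153*1/112202 + 77135*(1/98038) = -38153/112202 + 77135/98038 = 1228564364/2750014919 ≈ 0.44675)
(19*(-9050) + 204971) + g = (19*(-9050) + 204971) + 1228564364/2750014919 = (-171950 + 204971) + 1228564364/2750014919 = 33021 + 1228564364/2750014919 = 90809471204663/2750014919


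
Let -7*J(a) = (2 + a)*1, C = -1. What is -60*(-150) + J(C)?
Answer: 62999/7 ≈ 8999.9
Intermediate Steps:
J(a) = -2/7 - a/7 (J(a) = -(2 + a)/7 = -2/7 - a/7)
-60*(-150) + J(C) = -60*(-150) + (-2/7 - 1/7*(-1)) = 9000 + (-2/7 + 1/7) = 9000 - 1/7 = 62999/7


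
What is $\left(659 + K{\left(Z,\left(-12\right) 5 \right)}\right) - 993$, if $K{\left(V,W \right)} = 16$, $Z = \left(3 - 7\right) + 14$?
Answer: $-318$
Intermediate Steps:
$Z = 10$ ($Z = -4 + 14 = 10$)
$\left(659 + K{\left(Z,\left(-12\right) 5 \right)}\right) - 993 = \left(659 + 16\right) - 993 = 675 - 993 = -318$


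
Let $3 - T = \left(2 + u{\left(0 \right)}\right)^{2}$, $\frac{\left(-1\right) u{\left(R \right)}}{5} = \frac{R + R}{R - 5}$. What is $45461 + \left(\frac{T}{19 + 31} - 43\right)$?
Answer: $\frac{2270899}{50} \approx 45418.0$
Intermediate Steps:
$u{\left(R \right)} = - \frac{10 R}{-5 + R}$ ($u{\left(R \right)} = - 5 \frac{R + R}{R - 5} = - 5 \frac{2 R}{-5 + R} = - \frac{10 R}{-5 + R}$)
$T = -1$ ($T = 3 - \left(2 - \frac{0}{-5 + 0}\right)^{2} = 3 - \left(2 - \frac{0}{-5}\right)^{2} = 3 - \left(2 - 0 \left(- \frac{1}{5}\right)\right)^{2} = 3 - \left(2 + 0\right)^{2} = 3 - 2^{2} = 3 - 4 = -1$)
$45461 + \left(\frac{T}{19 + 31} - 43\right) = 45461 - \left(43 + \frac{1}{19 + 31}\right) = 45461 - \frac{2151}{50} = \frac{2270899}{50}$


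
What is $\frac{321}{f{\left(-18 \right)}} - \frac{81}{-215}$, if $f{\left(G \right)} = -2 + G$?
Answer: $- \frac{13479}{860} \approx -15.673$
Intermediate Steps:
$\frac{321}{f{\left(-18 \right)}} - \frac{81}{-215} = \frac{321}{-2 - 18} - \frac{81}{-215} = \frac{321}{-20} - - \frac{81}{215} = 321 \left(- \frac{1}{20}\right) + \frac{81}{215} = - \frac{321}{20} + \frac{81}{215} = - \frac{13479}{860}$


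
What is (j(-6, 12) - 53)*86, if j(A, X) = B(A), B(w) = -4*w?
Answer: -2494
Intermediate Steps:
j(A, X) = -4*A
(j(-6, 12) - 53)*86 = (-4*(-6) - 53)*86 = (24 - 53)*86 = -29*86 = -2494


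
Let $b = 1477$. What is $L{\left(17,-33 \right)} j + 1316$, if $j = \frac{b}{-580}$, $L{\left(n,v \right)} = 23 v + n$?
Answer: $\frac{929607}{290} \approx 3205.5$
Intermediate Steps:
$L{\left(n,v \right)} = n + 23 v$
$j = - \frac{1477}{580}$ ($j = \frac{1477}{-580} = 1477 \left(- \frac{1}{580}\right) = - \frac{1477}{580} \approx -2.5466$)
$L{\left(17,-33 \right)} j + 1316 = \left(17 + 23 \left(-33\right)\right) \left(- \frac{1477}{580}\right) + 1316 = \left(17 - 759\right) \left(- \frac{1477}{580}\right) + 1316 = \left(-742\right) \left(- \frac{1477}{580}\right) + 1316 = \frac{547967}{290} + 1316 = \frac{929607}{290}$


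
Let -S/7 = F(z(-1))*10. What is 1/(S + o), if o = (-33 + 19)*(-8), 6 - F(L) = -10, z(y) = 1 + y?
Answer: -1/1008 ≈ -0.00099206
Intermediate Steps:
F(L) = 16 (F(L) = 6 - 1*(-10) = 6 + 10 = 16)
o = 112 (o = -14*(-8) = 112)
S = -1120 (S = -112*10 = -7*160 = -1120)
1/(S + o) = 1/(-1120 + 112) = 1/(-1008) = -1/1008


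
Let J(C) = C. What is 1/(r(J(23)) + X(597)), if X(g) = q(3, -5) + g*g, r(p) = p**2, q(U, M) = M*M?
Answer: 1/356963 ≈ 2.8014e-6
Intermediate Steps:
q(U, M) = M**2
X(g) = 25 + g**2 (X(g) = (-5)**2 + g*g = 25 + g**2)
1/(r(J(23)) + X(597)) = 1/(23**2 + (25 + 597**2)) = 1/(529 + (25 + 356409)) = 1/(529 + 356434) = 1/356963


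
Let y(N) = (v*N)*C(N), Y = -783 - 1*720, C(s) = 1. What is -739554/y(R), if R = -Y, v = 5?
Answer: -246518/2505 ≈ -98.410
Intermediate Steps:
Y = -1503 (Y = -783 - 720 = -1503)
R = 1503 (R = -1*(-1503) = 1503)
y(N) = 5*N (y(N) = (5*N)*1 = 5*N)
-739554/y(R) = -739554/(5*1503) = -739554/7515 = -739554*1/7515 = -246518/2505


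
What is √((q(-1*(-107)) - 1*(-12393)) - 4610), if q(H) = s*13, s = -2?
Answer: √7757 ≈ 88.074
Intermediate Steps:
q(H) = -26 (q(H) = -2*13 = -26)
√((q(-1*(-107)) - 1*(-12393)) - 4610) = √((-26 - 1*(-12393)) - 4610) = √((-26 + 12393) - 4610) = √(12367 - 4610) = √7757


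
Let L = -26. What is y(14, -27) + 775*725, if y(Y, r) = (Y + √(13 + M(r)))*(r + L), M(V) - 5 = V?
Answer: 561133 - 159*I ≈ 5.6113e+5 - 159.0*I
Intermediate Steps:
M(V) = 5 + V
y(Y, r) = (-26 + r)*(Y + √(18 + r)) (y(Y, r) = (Y + √(13 + (5 + r)))*(r - 26) = (Y + √(18 + r))*(-26 + r) = (-26 + r)*(Y + √(18 + r)))
y(14, -27) + 775*725 = (-26*14 - 26*√(18 - 27) + 14*(-27) - 27*√(18 - 27)) + 775*725 = (-364 - 78*I - 378 - 81*I) + 561875 = (-742 - 159*I) + 561875 = 561133 - 159*I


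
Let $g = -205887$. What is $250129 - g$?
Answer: $456016$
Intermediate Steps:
$250129 - g = 250129 - -205887 = 250129 + 205887 = 456016$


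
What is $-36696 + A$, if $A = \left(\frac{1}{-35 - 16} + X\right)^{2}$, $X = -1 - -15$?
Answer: $- \frac{94937927}{2601} \approx -36501.0$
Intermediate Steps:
$X = 14$ ($X = -1 + 15 = 14$)
$A = \frac{508369}{2601}$ ($A = \left(\frac{1}{-35 - 16} + 14\right)^{2} = \left(\frac{1}{-51} + 14\right)^{2} = \left(- \frac{1}{51} + 14\right)^{2} = \left(\frac{713}{51}\right)^{2} = \frac{508369}{2601} \approx 195.45$)
$-36696 + A = -36696 + \frac{508369}{2601} = - \frac{94937927}{2601}$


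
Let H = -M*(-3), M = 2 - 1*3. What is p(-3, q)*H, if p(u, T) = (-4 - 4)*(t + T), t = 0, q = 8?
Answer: 192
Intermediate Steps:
p(u, T) = -8*T (p(u, T) = (-4 - 4)*(0 + T) = -8*T)
M = -1 (M = 2 - 3 = -1)
H = -3 (H = -1*(-1)*(-3) = 1*(-3) = -3)
p(-3, q)*H = -8*8*(-3) = -64*(-3) = 192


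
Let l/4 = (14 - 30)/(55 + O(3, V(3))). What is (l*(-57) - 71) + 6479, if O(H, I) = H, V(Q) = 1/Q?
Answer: 187656/29 ≈ 6470.9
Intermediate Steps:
l = -32/29 (l = 4*((14 - 30)/(55 + 3)) = 4*(-16/58) = 4*(-16*1/58) = 4*(-8/29) = -32/29 ≈ -1.1034)
(l*(-57) - 71) + 6479 = (-32/29*(-57) - 71) + 6479 = (1824/29 - 71) + 6479 = -235/29 + 6479 = 187656/29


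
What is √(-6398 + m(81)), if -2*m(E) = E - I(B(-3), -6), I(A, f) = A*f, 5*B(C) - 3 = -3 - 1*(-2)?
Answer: I*√643970/10 ≈ 80.248*I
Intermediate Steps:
B(C) = ⅖ (B(C) = ⅗ + (-3 - 1*(-2))/5 = ⅗ + (-3 + 2)/5 = ⅗ + (⅕)*(-1) = ⅗ - ⅕ = ⅖)
m(E) = -6/5 - E/2 (m(E) = -(E - 2*(-6)/5)/2 = -(E - 1*(-12/5))/2 = -(E + 12/5)/2 = -(12/5 + E)/2 = -6/5 - E/2)
√(-6398 + m(81)) = √(-6398 + (-6/5 - ½*81)) = √(-6398 + (-6/5 - 81/2)) = √(-6398 - 417/10) = √(-64397/10) = I*√643970/10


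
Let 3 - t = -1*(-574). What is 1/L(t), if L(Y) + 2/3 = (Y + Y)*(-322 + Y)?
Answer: 3/3059416 ≈ 9.8058e-7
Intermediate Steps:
t = -571 (t = 3 - (-1)*(-574) = 3 - 1*574 = 3 - 574 = -571)
L(Y) = -2/3 + 2*Y*(-322 + Y) (L(Y) = -2/3 + (Y + Y)*(-322 + Y) = -2/3 + (2*Y)*(-322 + Y) = -2/3 + 2*Y*(-322 + Y))
1/L(t) = 1/(-2/3 - 644*(-571) + 2*(-571)**2) = 1/(-2/3 + 367724 + 2*326041) = 1/(-2/3 + 367724 + 652082) = 1/(3059416/3) = 3/3059416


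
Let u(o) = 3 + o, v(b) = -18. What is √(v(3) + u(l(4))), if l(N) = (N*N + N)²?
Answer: √385 ≈ 19.621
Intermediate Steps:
l(N) = (N + N²)² (l(N) = (N² + N)² = (N + N²)²)
√(v(3) + u(l(4))) = √(-18 + (3 + 4²*(1 + 4)²)) = √(-18 + (3 + 16*5²)) = √(-18 + (3 + 16*25)) = √(-18 + (3 + 400)) = √(-18 + 403) = √385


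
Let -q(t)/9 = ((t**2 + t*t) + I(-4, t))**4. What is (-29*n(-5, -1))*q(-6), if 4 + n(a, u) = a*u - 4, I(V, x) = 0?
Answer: -21042229248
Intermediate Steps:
n(a, u) = -8 + a*u (n(a, u) = -4 + (a*u - 4) = -4 + (-4 + a*u) = -8 + a*u)
q(t) = -144*t**8 (q(t) = -9*((t**2 + t*t) + 0)**4 = -9*((t**2 + t**2) + 0)**4 = -9*(2*t**2 + 0)**4 = -9*16*t**8 = -144*t**8)
(-29*n(-5, -1))*q(-6) = (-29*(-8 - 5*(-1)))*(-144*(-6)**8) = (-29*(-8 + 5))*(-144*1679616) = -29*(-3)*(-241864704) = 87*(-241864704) = -21042229248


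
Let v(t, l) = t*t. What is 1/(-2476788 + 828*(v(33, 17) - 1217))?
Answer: -1/2582772 ≈ -3.8718e-7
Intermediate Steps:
v(t, l) = t**2
1/(-2476788 + 828*(v(33, 17) - 1217)) = 1/(-2476788 + 828*(33**2 - 1217)) = 1/(-2476788 + 828*(1089 - 1217)) = 1/(-2476788 + 828*(-128)) = 1/(-2476788 - 105984) = 1/(-2582772) = -1/2582772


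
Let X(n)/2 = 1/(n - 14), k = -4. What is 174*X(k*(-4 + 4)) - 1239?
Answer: -8847/7 ≈ -1263.9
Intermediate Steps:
X(n) = 2/(-14 + n) (X(n) = 2/(n - 14) = 2/(-14 + n))
174*X(k*(-4 + 4)) - 1239 = 174*(2/(-14 - 4*(-4 + 4))) - 1239 = 174*(2/(-14 - 4*0)) - 1239 = 174*(2/(-14 + 0)) - 1239 = 174*(2/(-14)) - 1239 = 174*(2*(-1/14)) - 1239 = 174*(-⅐) - 1239 = -174/7 - 1239 = -8847/7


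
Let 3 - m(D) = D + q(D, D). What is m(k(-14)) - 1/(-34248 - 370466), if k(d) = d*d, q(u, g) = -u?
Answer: 1214143/404714 ≈ 3.0000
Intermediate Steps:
k(d) = d²
m(D) = 3 (m(D) = 3 - (D - D) = 3 - 1*0 = 3 + 0 = 3)
m(k(-14)) - 1/(-34248 - 370466) = 3 - 1/(-34248 - 370466) = 3 - 1/(-404714) = 3 - 1*(-1/404714) = 3 + 1/404714 = 1214143/404714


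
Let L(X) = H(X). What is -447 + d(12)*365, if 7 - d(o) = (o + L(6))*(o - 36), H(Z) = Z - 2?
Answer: 142268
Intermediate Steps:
H(Z) = -2 + Z
L(X) = -2 + X
d(o) = 7 - (-36 + o)*(4 + o) (d(o) = 7 - (o + (-2 + 6))*(o - 36) = 7 - (o + 4)*(-36 + o) = 7 - (4 + o)*(-36 + o) = 7 - (-36 + o)*(4 + o))
-447 + d(12)*365 = -447 + (151 - 1*12**2 + 32*12)*365 = -447 + (151 - 1*144 + 384)*365 = -447 + (151 - 144 + 384)*365 = -447 + 391*365 = -447 + 142715 = 142268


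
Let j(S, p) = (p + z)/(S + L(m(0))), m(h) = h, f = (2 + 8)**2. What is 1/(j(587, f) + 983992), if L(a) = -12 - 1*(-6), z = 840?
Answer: 581/571700292 ≈ 1.0163e-6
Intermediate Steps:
f = 100 (f = 10**2 = 100)
L(a) = -6 (L(a) = -12 + 6 = -6)
j(S, p) = (840 + p)/(-6 + S) (j(S, p) = (p + 840)/(S - 6) = (840 + p)/(-6 + S))
1/(j(587, f) + 983992) = 1/((840 + 100)/(-6 + 587) + 983992) = 1/(940/581 + 983992) = 1/(571700292/581) = 581/571700292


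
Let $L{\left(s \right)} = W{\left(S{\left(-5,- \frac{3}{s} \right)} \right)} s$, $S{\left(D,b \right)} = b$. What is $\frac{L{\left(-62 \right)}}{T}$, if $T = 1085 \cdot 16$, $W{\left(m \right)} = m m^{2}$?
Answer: $- \frac{27}{66731840} \approx -4.046 \cdot 10^{-7}$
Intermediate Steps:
$W{\left(m \right)} = m^{3}$
$L{\left(s \right)} = - \frac{27}{s^{2}}$ ($L{\left(s \right)} = \left(- \frac{3}{s}\right)^{3} s = - \frac{27}{s^{3}} s = - \frac{27}{s^{2}}$)
$T = 17360$
$\frac{L{\left(-62 \right)}}{T} = \frac{\left(-27\right) \frac{1}{3844}}{17360} = \left(-27\right) \frac{1}{3844} \cdot \frac{1}{17360} = \left(- \frac{27}{3844}\right) \frac{1}{17360} = - \frac{27}{66731840}$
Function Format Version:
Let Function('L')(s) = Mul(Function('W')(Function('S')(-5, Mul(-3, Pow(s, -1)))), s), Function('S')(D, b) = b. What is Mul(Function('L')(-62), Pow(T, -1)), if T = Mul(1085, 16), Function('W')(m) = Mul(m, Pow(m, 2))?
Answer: Rational(-27, 66731840) ≈ -4.0460e-7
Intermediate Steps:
Function('W')(m) = Pow(m, 3)
Function('L')(s) = Mul(-27, Pow(s, -2)) (Function('L')(s) = Mul(Pow(Mul(-3, Pow(s, -1)), 3), s) = Mul(Mul(-27, Pow(s, -3)), s) = Mul(-27, Pow(s, -2)))
T = 17360
Mul(Function('L')(-62), Pow(T, -1)) = Mul(Mul(-27, Pow(-62, -2)), Pow(17360, -1)) = Mul(Mul(-27, Rational(1, 3844)), Rational(1, 17360)) = Mul(Rational(-27, 3844), Rational(1, 17360)) = Rational(-27, 66731840)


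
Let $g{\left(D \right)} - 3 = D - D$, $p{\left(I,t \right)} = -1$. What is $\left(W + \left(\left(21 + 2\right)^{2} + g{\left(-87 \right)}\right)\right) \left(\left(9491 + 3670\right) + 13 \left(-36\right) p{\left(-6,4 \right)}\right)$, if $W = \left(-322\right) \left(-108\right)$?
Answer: $481212732$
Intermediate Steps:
$g{\left(D \right)} = 3$ ($g{\left(D \right)} = 3 + \left(D - D\right) = 3 + 0 = 3$)
$W = 34776$
$\left(W + \left(\left(21 + 2\right)^{2} + g{\left(-87 \right)}\right)\right) \left(\left(9491 + 3670\right) + 13 \left(-36\right) p{\left(-6,4 \right)}\right) = \left(34776 + \left(\left(21 + 2\right)^{2} + 3\right)\right) \left(\left(9491 + 3670\right) + 13 \left(-36\right) \left(-1\right)\right) = \left(34776 + \left(23^{2} + 3\right)\right) \left(13161 - -468\right) = \left(34776 + \left(529 + 3\right)\right) \left(13161 + 468\right) = \left(34776 + 532\right) 13629 = 35308 \cdot 13629 = 481212732$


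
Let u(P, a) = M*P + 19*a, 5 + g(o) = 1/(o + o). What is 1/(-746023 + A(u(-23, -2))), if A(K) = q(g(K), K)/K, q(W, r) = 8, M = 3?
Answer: -107/79824469 ≈ -1.3404e-6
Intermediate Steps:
g(o) = -5 + 1/(2*o) (g(o) = -5 + 1/(o + o) = -5 + 1/(2*o))
u(P, a) = 3*P + 19*a
A(K) = 8/K
1/(-746023 + A(u(-23, -2))) = 1/(-746023 + 8/(3*(-23) + 19*(-2))) = 1/(-746023 + 8/(-69 - 38)) = 1/(-746023 + 8/(-107)) = 1/(-746023 + 8*(-1/107)) = 1/(-746023 - 8/107) = 1/(-79824469/107) = -107/79824469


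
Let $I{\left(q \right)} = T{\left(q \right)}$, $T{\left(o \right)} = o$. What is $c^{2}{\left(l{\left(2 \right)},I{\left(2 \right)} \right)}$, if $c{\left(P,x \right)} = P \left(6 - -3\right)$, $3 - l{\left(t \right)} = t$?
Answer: $81$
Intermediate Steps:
$l{\left(t \right)} = 3 - t$
$I{\left(q \right)} = q$
$c{\left(P,x \right)} = 9 P$ ($c{\left(P,x \right)} = P \left(6 + 3\right) = P 9 = 9 P$)
$c^{2}{\left(l{\left(2 \right)},I{\left(2 \right)} \right)} = \left(9 \left(3 - 2\right)\right)^{2} = \left(9 \cdot 1\right)^{2} = 9^{2} = 81$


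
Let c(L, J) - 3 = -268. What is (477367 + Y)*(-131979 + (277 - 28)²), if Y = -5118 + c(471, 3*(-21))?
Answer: -33028496352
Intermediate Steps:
c(L, J) = -265 (c(L, J) = 3 - 268 = -265)
Y = -5383 (Y = -5118 - 265 = -5383)
(477367 + Y)*(-131979 + (277 - 28)²) = (477367 - 5383)*(-131979 + (277 - 28)²) = 471984*(-131979 + 249²) = 471984*(-131979 + 62001) = 471984*(-69978) = -33028496352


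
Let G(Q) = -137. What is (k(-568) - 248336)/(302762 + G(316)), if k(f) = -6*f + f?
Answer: -81832/100875 ≈ -0.81122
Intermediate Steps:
k(f) = -5*f
(k(-568) - 248336)/(302762 + G(316)) = (-5*(-568) - 248336)/(302762 - 137) = (2840 - 248336)/302625 = -245496*1/302625 = -81832/100875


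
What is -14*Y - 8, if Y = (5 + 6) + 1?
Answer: -176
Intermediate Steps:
Y = 12 (Y = 11 + 1 = 12)
-14*Y - 8 = -14*12 - 8 = -168 - 8 = -176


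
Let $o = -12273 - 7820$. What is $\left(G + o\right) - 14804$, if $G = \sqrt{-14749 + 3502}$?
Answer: $-34897 + i \sqrt{11247} \approx -34897.0 + 106.05 i$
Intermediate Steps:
$o = -20093$
$G = i \sqrt{11247}$ ($G = \sqrt{-11247} = i \sqrt{11247} \approx 106.05 i$)
$\left(G + o\right) - 14804 = \left(i \sqrt{11247} - 20093\right) - 14804 = \left(-20093 + i \sqrt{11247}\right) - 14804 = -34897 + i \sqrt{11247}$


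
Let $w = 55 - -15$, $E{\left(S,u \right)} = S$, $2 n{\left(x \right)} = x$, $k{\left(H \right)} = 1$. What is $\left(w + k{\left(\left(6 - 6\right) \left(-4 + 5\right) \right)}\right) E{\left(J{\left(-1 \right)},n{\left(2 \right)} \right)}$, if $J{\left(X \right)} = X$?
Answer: $-71$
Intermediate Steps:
$n{\left(x \right)} = \frac{x}{2}$
$w = 70$ ($w = 55 + \left(-23 + 38\right) = 55 + 15 = 70$)
$\left(w + k{\left(\left(6 - 6\right) \left(-4 + 5\right) \right)}\right) E{\left(J{\left(-1 \right)},n{\left(2 \right)} \right)} = \left(70 + 1\right) \left(-1\right) = 71 \left(-1\right) = -71$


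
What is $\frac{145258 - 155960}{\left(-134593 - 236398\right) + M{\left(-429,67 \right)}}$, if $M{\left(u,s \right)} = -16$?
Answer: $\frac{10702}{371007} \approx 0.028846$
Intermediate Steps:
$\frac{145258 - 155960}{\left(-134593 - 236398\right) + M{\left(-429,67 \right)}} = \frac{145258 - 155960}{\left(-134593 - 236398\right) - 16} = - \frac{10702}{\left(-134593 - 236398\right) - 16} = - \frac{10702}{-370991 - 16} = - \frac{10702}{-371007} = \left(-10702\right) \left(- \frac{1}{371007}\right) = \frac{10702}{371007}$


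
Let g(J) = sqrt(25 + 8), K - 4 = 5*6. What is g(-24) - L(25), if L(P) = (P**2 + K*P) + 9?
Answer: -1484 + sqrt(33) ≈ -1478.3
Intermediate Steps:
K = 34 (K = 4 + 5*6 = 4 + 30 = 34)
g(J) = sqrt(33)
L(P) = 9 + P**2 + 34*P (L(P) = (P**2 + 34*P) + 9 = 9 + P**2 + 34*P)
g(-24) - L(25) = sqrt(33) - (9 + 25**2 + 34*25) = sqrt(33) - (9 + 625 + 850) = sqrt(33) - 1*1484 = sqrt(33) - 1484 = -1484 + sqrt(33)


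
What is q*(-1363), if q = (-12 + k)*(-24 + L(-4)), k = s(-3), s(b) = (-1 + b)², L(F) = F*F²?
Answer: 479776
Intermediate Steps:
L(F) = F³
k = 16 (k = (-1 - 3)² = (-4)² = 16)
q = -352 (q = (-12 + 16)*(-24 + (-4)³) = 4*(-24 - 64) = 4*(-88) = -352)
q*(-1363) = -352*(-1363) = 479776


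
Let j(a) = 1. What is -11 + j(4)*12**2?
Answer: 133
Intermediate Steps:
-11 + j(4)*12**2 = -11 + 1*12**2 = -11 + 1*144 = -11 + 144 = 133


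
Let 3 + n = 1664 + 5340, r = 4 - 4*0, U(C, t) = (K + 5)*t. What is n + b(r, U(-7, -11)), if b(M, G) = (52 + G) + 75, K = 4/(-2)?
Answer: 7095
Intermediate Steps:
K = -2 (K = 4*(-½) = -2)
U(C, t) = 3*t (U(C, t) = (-2 + 5)*t = 3*t)
r = 4 (r = 4 + 0 = 4)
b(M, G) = 127 + G
n = 7001 (n = -3 + (1664 + 5340) = -3 + 7004 = 7001)
n + b(r, U(-7, -11)) = 7001 + (127 + 3*(-11)) = 7001 + (127 - 33) = 7001 + 94 = 7095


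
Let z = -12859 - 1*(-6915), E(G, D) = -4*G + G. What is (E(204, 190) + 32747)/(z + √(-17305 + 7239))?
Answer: -95505220/17670601 - 32135*I*√10066/35341202 ≈ -5.4048 - 0.091227*I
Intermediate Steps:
E(G, D) = -3*G
z = -5944 (z = -12859 + 6915 = -5944)
(E(204, 190) + 32747)/(z + √(-17305 + 7239)) = (-3*204 + 32747)/(-5944 + √(-17305 + 7239)) = (-612 + 32747)/(-5944 + √(-10066)) = 32135/(-5944 + I*√10066)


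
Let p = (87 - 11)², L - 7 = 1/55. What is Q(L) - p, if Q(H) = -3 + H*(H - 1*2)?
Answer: -17374939/3025 ≈ -5743.8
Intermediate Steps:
L = 386/55 (L = 7 + 1/55 = 386/55 ≈ 7.0182)
p = 5776 (p = 76² = 5776)
Q(H) = -3 + H*(-2 + H) (Q(H) = -3 + H*(H - 2) = -3 + H*(-2 + H))
Q(L) - p = (-3 + (386/55)² - 2*386/55) - 1*5776 = (-3 + 148996/3025 - 772/55) - 5776 = 97461/3025 - 5776 = -17374939/3025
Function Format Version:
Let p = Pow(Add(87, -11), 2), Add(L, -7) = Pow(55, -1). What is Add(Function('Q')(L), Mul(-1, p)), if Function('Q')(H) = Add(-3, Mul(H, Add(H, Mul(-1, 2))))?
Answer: Rational(-17374939, 3025) ≈ -5743.8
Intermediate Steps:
L = Rational(386, 55) (L = Add(7, Pow(55, -1)) = Add(7, Rational(1, 55)) = Rational(386, 55) ≈ 7.0182)
p = 5776 (p = Pow(76, 2) = 5776)
Function('Q')(H) = Add(-3, Mul(H, Add(-2, H))) (Function('Q')(H) = Add(-3, Mul(H, Add(H, -2))) = Add(-3, Mul(H, Add(-2, H))))
Add(Function('Q')(L), Mul(-1, p)) = Add(Add(-3, Pow(Rational(386, 55), 2), Mul(-2, Rational(386, 55))), Mul(-1, 5776)) = Add(Add(-3, Rational(148996, 3025), Rational(-772, 55)), -5776) = Add(Rational(97461, 3025), -5776) = Rational(-17374939, 3025)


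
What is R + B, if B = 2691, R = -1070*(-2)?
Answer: 4831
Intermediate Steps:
R = 2140
R + B = 2140 + 2691 = 4831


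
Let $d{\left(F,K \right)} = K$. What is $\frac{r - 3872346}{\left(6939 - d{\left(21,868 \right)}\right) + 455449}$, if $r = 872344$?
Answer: $- \frac{1500001}{230760} \approx -6.5003$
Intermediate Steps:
$\frac{r - 3872346}{\left(6939 - d{\left(21,868 \right)}\right) + 455449} = \frac{872344 - 3872346}{\left(6939 - 868\right) + 455449} = - \frac{3000002}{\left(6939 - 868\right) + 455449} = - \frac{3000002}{6071 + 455449} = - \frac{3000002}{461520} = \left(-3000002\right) \frac{1}{461520} = - \frac{1500001}{230760}$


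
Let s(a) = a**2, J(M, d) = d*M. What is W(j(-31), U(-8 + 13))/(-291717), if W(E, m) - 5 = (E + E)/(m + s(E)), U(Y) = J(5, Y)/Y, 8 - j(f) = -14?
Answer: -2489/142649613 ≈ -1.7448e-5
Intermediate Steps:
j(f) = 22 (j(f) = 8 - 1*(-14) = 8 + 14 = 22)
J(M, d) = M*d
U(Y) = 5 (U(Y) = (5*Y)/Y = 5)
W(E, m) = 5 + 2*E/(m + E**2) (W(E, m) = 5 + (E + E)/(m + E**2) = 5 + (2*E)/(m + E**2) = 5 + 2*E/(m + E**2))
W(j(-31), U(-8 + 13))/(-291717) = ((2*22 + 5*5 + 5*22**2)/(5 + 22**2))/(-291717) = ((44 + 25 + 5*484)/(5 + 484))*(-1/291717) = ((44 + 25 + 2420)/489)*(-1/291717) = ((1/489)*2489)*(-1/291717) = (2489/489)*(-1/291717) = -2489/142649613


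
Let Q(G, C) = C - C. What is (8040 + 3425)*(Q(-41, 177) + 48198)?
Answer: 552590070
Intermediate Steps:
Q(G, C) = 0
(8040 + 3425)*(Q(-41, 177) + 48198) = (8040 + 3425)*(0 + 48198) = 11465*48198 = 552590070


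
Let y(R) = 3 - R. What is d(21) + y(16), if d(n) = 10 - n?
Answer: -24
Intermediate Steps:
d(21) + y(16) = (10 - 1*21) + (3 - 1*16) = (10 - 21) + (3 - 16) = -11 - 13 = -24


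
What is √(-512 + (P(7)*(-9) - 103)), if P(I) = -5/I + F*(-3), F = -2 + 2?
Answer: 2*I*√7455/7 ≈ 24.669*I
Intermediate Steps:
F = 0
P(I) = -5/I (P(I) = -5/I + 0*(-3) = -5/I + 0 = -5/I)
√(-512 + (P(7)*(-9) - 103)) = √(-512 + (-5/7*(-9) - 103)) = √(-512 + (45/7 - 103)) = √(-512 - 676/7) = √(-4260/7) = 2*I*√7455/7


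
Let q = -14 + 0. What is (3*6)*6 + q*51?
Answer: -606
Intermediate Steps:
q = -14
(3*6)*6 + q*51 = (3*6)*6 - 14*51 = 18*6 - 714 = 108 - 714 = -606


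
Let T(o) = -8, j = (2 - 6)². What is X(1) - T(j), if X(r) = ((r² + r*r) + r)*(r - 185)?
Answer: -544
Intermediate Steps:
j = 16 (j = (-4)² = 16)
X(r) = (-185 + r)*(r + 2*r²) (X(r) = ((r² + r²) + r)*(-185 + r) = (2*r² + r)*(-185 + r) = (r + 2*r²)*(-185 + r) = (-185 + r)*(r + 2*r²))
X(1) - T(j) = 1*(-185 - 369*1 + 2*1²) - 1*(-8) = 1*(-185 - 369 + 2*1) + 8 = 1*(-185 - 369 + 2) + 8 = 1*(-552) + 8 = -552 + 8 = -544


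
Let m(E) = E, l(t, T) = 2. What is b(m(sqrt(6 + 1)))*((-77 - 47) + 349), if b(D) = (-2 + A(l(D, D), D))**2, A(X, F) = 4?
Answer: 900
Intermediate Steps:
b(D) = 4 (b(D) = (-2 + 4)**2 = 2**2 = 4)
b(m(sqrt(6 + 1)))*((-77 - 47) + 349) = 4*((-77 - 47) + 349) = 4*(-124 + 349) = 4*225 = 900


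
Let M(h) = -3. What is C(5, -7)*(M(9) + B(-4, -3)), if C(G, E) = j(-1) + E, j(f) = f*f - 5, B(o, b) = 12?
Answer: -99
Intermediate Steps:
j(f) = -5 + f² (j(f) = f² - 5 = -5 + f²)
C(G, E) = -4 + E (C(G, E) = (-5 + (-1)²) + E = (-5 + 1) + E = -4 + E)
C(5, -7)*(M(9) + B(-4, -3)) = (-4 - 7)*(-3 + 12) = -11*9 = -99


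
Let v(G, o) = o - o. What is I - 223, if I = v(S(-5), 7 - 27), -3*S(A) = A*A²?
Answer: -223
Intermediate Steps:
S(A) = -A³/3 (S(A) = -A*A²/3 = -A³/3)
v(G, o) = 0
I = 0
I - 223 = 0 - 223 = -223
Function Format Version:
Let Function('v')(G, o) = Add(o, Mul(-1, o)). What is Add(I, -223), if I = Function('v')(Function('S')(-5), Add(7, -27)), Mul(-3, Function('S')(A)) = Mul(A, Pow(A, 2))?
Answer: -223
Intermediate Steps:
Function('S')(A) = Mul(Rational(-1, 3), Pow(A, 3)) (Function('S')(A) = Mul(Rational(-1, 3), Mul(A, Pow(A, 2))) = Mul(Rational(-1, 3), Pow(A, 3)))
Function('v')(G, o) = 0
I = 0
Add(I, -223) = Add(0, -223) = -223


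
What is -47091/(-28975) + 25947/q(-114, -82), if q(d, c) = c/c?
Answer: 751861416/28975 ≈ 25949.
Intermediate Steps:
q(d, c) = 1
-47091/(-28975) + 25947/q(-114, -82) = -47091/(-28975) + 25947/1 = -47091*(-1/28975) + 25947*1 = 47091/28975 + 25947 = 751861416/28975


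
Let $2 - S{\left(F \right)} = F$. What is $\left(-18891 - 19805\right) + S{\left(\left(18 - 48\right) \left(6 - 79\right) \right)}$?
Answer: $-40884$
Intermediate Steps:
$S{\left(F \right)} = 2 - F$
$\left(-18891 - 19805\right) + S{\left(\left(18 - 48\right) \left(6 - 79\right) \right)} = \left(-18891 - 19805\right) + \left(2 - \left(18 - 48\right) \left(6 - 79\right)\right) = -38696 + \left(2 - \left(-30\right) \left(-73\right)\right) = -38696 + \left(2 - 2190\right) = -38696 - 2188 = -40884$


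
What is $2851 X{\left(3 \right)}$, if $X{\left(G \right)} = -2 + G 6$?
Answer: $45616$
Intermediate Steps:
$X{\left(G \right)} = -2 + 6 G$
$2851 X{\left(3 \right)} = 2851 \left(-2 + 6 \cdot 3\right) = 2851 \left(-2 + 18\right) = 2851 \cdot 16 = 45616$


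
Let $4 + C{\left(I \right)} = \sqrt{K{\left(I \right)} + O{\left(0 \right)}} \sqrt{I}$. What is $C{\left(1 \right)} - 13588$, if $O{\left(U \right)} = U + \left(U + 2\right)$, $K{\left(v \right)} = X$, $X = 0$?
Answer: $-13592 + \sqrt{2} \approx -13591.0$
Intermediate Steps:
$K{\left(v \right)} = 0$
$O{\left(U \right)} = 2 + 2 U$ ($O{\left(U \right)} = U + \left(2 + U\right) = 2 + 2 U$)
$C{\left(I \right)} = -4 + \sqrt{2} \sqrt{I}$ ($C{\left(I \right)} = -4 + \sqrt{0 + \left(2 + 2 \cdot 0\right)} \sqrt{I} = -4 + \sqrt{0 + \left(2 + 0\right)} \sqrt{I} = -4 + \sqrt{0 + 2} \sqrt{I} = -4 + \sqrt{2} \sqrt{I}$)
$C{\left(1 \right)} - 13588 = \left(-4 + \sqrt{2} \sqrt{1}\right) - 13588 = \left(-4 + \sqrt{2} \cdot 1\right) - 13588 = \left(-4 + \sqrt{2}\right) - 13588 = -13592 + \sqrt{2}$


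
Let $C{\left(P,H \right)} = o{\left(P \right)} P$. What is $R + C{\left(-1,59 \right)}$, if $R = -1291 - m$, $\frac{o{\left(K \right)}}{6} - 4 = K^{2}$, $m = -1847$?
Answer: $526$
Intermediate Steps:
$o{\left(K \right)} = 24 + 6 K^{2}$
$R = 556$ ($R = -1291 - -1847 = -1291 + 1847 = 556$)
$C{\left(P,H \right)} = P \left(24 + 6 P^{2}\right)$ ($C{\left(P,H \right)} = \left(24 + 6 P^{2}\right) P = P \left(24 + 6 P^{2}\right)$)
$R + C{\left(-1,59 \right)} = 556 + 6 \left(-1\right) \left(4 + \left(-1\right)^{2}\right) = 556 + 6 \left(-1\right) \left(4 + 1\right) = 556 + 6 \left(-1\right) 5 = 556 - 30 = 526$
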